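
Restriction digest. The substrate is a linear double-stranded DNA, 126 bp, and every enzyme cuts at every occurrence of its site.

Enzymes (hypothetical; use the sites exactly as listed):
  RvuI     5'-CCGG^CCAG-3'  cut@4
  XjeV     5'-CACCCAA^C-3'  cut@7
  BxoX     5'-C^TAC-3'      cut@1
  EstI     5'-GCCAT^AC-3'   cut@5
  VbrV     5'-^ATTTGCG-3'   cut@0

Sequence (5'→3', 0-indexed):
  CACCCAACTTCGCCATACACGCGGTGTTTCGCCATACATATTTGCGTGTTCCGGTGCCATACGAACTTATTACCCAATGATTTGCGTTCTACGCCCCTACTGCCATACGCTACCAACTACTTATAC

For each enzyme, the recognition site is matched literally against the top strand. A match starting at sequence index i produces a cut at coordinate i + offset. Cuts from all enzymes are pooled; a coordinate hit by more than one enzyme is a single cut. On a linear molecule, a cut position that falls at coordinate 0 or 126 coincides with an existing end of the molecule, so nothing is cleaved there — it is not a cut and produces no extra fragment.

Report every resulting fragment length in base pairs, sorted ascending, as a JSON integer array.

Site scan:
  RvuI (CCGGCCAG, off=4): no sites
  XjeV (CACCCAAC, off=7): starts [0] → cuts [7]
  BxoX (CTAC, off=1): starts [88, 96, 109, 116] → cuts [89, 97, 110, 117]
  EstI (GCCATAC, off=5): starts [11, 30, 55, 101] → cuts [16, 35, 60, 106]
  VbrV (ATTTGCG, off=0): starts [39, 79] → cuts [39, 79]

All cut coordinates (distinct, sorted): [7, 16, 35, 39, 60, 79, 89, 97, 106, 110, 117]

Fragment lengths:
  [0,7): 7 bp
  [7,16): 9 bp
  [16,35): 19 bp
  [35,39): 4 bp
  [39,60): 21 bp
  [60,79): 19 bp
  [79,89): 10 bp
  [89,97): 8 bp
  [97,106): 9 bp
  [106,110): 4 bp
  [110,117): 7 bp
  [117,126): 9 bp

[4,4,7,7,8,9,9,9,10,19,19,21]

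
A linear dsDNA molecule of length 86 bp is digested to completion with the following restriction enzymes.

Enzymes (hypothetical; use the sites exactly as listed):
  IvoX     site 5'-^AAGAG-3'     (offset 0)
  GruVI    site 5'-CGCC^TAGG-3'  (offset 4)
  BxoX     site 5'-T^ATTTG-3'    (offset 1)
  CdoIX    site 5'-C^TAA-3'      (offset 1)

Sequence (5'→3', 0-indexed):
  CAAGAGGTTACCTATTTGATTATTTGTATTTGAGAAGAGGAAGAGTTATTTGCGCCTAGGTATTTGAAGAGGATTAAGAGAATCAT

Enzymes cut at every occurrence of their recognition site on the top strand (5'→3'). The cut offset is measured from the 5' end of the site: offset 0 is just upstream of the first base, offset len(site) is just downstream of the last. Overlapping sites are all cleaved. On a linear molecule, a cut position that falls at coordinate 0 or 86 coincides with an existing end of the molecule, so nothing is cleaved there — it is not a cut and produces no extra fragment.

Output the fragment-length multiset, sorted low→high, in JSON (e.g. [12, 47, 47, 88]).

[1,5,5,6,6,7,7,8,9,9,11,12]

Site scan:
  IvoX AAGAG/0: at [1, 34, 40, 66, 75] ⇒ [1, 34, 40, 66, 75]
  GruVI CGCCTAGG/4: at [52] ⇒ [56]
  BxoX TATTTG/1: at [12, 20, 26, 46, 60] ⇒ [13, 21, 27, 47, 61]
  CdoIX (CTAA, off=1): no sites

Pooled cuts: [1, 13, 21, 27, 34, 40, 47, 56, 61, 66, 75]

Fragments:
  [0,1): 1 bp
  [1,13): 12 bp
  [13,21): 8 bp
  [21,27): 6 bp
  [27,34): 7 bp
  [34,40): 6 bp
  [40,47): 7 bp
  [47,56): 9 bp
  [56,61): 5 bp
  [61,66): 5 bp
  [66,75): 9 bp
  [75,86): 11 bp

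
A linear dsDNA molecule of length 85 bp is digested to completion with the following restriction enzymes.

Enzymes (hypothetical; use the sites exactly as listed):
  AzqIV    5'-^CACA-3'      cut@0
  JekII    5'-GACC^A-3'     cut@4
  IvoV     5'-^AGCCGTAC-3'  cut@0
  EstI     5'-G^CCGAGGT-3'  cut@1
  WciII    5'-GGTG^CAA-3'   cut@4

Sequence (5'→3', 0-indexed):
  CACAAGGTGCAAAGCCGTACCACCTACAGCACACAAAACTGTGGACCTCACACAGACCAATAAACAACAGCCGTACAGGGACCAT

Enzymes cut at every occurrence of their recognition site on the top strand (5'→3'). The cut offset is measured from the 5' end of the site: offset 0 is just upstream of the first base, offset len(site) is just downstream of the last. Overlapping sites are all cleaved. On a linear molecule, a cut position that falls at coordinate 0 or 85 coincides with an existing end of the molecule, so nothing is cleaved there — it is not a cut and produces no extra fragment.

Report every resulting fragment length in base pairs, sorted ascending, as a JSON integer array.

[2,2,2,3,8,9,10,15,17,17]

Scan for sites:
  AzqIV (CACA, off=0): starts [0, 29, 31, 48, 50] → cuts [29, 31, 48, 50] (position 0 is a terminus of the linear molecule — no cut)
  JekII (GACCA, off=4): starts [54, 79] → cuts [58, 83]
  IvoV (AGCCGTAC, off=0): starts [12, 68] → cuts [12, 68]
  EstI (GCCGAGGT, off=1): no sites
  WciII (GGTGCAA, off=4): starts [5] → cuts [9]

All cut coordinates (distinct, sorted): [9, 12, 29, 31, 48, 50, 58, 68, 83]

Fragment lengths:
  [0,9): 9 bp
  [9,12): 3 bp
  [12,29): 17 bp
  [29,31): 2 bp
  [31,48): 17 bp
  [48,50): 2 bp
  [50,58): 8 bp
  [58,68): 10 bp
  [68,83): 15 bp
  [83,85): 2 bp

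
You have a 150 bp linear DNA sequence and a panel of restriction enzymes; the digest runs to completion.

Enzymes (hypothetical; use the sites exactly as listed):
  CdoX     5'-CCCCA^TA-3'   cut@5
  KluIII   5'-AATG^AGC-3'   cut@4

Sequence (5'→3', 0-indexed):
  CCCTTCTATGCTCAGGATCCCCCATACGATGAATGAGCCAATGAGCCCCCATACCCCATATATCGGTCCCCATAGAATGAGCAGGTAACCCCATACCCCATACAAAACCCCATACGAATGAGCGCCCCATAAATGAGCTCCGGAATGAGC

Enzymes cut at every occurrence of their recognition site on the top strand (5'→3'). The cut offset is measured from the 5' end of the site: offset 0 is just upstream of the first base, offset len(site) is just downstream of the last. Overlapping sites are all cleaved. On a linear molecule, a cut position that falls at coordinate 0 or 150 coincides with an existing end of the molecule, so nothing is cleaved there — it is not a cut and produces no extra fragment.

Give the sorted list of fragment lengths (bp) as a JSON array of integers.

[3,6,7,7,7,8,8,8,9,11,12,12,14,14,24]

Site scan:
  CdoX (CCCCATA, off=5): starts [19, 46, 53, 67, 88, 95, 107, 124] → cuts [24, 51, 58, 72, 93, 100, 112, 129]
  KluIII (AATGAGC, off=4): starts [31, 39, 75, 116, 131, 143] → cuts [35, 43, 79, 120, 135, 147]

All cut coordinates (distinct, sorted): [24, 35, 43, 51, 58, 72, 79, 93, 100, 112, 120, 129, 135, 147]

Fragment lengths:
  [0,24): 24 bp
  [24,35): 11 bp
  [35,43): 8 bp
  [43,51): 8 bp
  [51,58): 7 bp
  [58,72): 14 bp
  [72,79): 7 bp
  [79,93): 14 bp
  [93,100): 7 bp
  [100,112): 12 bp
  [112,120): 8 bp
  [120,129): 9 bp
  [129,135): 6 bp
  [135,147): 12 bp
  [147,150): 3 bp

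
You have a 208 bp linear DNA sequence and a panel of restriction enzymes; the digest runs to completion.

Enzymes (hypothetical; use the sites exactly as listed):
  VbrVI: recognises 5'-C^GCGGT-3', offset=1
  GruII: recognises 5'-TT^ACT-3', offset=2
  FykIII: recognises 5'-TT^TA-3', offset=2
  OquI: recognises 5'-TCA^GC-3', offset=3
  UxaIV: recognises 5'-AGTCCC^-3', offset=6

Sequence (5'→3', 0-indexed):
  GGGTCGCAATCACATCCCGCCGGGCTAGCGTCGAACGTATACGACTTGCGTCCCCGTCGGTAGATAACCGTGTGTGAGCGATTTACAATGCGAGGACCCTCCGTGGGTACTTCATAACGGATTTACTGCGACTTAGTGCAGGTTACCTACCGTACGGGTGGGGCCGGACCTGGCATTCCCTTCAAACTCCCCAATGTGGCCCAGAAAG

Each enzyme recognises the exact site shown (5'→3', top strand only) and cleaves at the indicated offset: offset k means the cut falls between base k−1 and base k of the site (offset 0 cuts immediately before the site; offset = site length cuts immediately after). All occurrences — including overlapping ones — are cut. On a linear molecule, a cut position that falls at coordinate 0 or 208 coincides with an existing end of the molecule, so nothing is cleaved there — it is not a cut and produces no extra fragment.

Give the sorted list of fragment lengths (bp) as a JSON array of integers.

[1,40,83,84]

Site scan:
  VbrVI (CGCGGT, off=1): no sites
  GruII TTACT/2: at [122] ⇒ [124]
  FykIII TTTA/2: at [81, 121] ⇒ [83, 123]
  OquI (TCAGC, off=3): no sites
  UxaIV (AGTCCC, off=6): no sites

All cut coordinates (distinct, sorted): [83, 123, 124]

Fragment lengths:
  [0,83): 83 bp
  [83,123): 40 bp
  [123,124): 1 bp
  [124,208): 84 bp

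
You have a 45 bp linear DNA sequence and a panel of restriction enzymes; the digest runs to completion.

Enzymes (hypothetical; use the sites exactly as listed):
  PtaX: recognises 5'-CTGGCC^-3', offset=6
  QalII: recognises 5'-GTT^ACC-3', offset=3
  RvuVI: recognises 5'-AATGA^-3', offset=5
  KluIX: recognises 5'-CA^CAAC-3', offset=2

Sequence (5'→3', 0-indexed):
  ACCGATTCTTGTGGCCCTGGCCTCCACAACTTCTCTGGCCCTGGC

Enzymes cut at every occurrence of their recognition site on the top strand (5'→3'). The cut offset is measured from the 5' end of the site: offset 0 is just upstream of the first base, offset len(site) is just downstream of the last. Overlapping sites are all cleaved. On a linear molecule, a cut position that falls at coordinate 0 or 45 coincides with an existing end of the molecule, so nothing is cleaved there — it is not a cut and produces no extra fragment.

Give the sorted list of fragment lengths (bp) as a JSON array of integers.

[4,5,14,22]

Site scan:
  PtaX CTGGCC/6: at [16, 34] ⇒ [22, 40]
  QalII (GTTACC, off=3): no sites
  RvuVI (AATGA, off=5): no sites
  KluIX CACAAC/2: at [24] ⇒ [26]

Pooled cuts: [22, 26, 40]

Fragment lengths:
  [0,22): 22 bp
  [22,26): 4 bp
  [26,40): 14 bp
  [40,45): 5 bp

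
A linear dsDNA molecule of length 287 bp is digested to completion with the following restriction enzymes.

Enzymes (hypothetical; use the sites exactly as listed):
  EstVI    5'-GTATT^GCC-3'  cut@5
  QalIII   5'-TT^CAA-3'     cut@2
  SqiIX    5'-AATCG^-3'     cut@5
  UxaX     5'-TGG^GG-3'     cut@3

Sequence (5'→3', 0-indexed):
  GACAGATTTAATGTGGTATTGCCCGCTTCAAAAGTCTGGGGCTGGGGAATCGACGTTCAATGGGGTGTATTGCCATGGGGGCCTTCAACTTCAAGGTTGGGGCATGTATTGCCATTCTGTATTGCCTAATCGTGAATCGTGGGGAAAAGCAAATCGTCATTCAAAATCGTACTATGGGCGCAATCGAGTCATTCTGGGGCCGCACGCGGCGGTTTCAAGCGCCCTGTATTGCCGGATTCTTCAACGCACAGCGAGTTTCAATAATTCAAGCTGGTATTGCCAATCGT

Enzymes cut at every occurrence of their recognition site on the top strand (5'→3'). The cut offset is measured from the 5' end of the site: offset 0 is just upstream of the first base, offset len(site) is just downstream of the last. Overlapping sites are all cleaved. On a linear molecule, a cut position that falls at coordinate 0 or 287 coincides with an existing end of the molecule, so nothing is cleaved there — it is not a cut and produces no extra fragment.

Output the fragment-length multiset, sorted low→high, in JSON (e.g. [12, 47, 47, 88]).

[1,3,5,5,6,6,6,7,7,7,7,8,8,8,8,8,9,9,10,11,11,11,12,13,14,15,17,17,18,20]

Site scan:
  EstVI (GTATTGCC, off=5): starts [15, 66, 105, 118, 225, 273] → cuts [20, 71, 110, 123, 230, 278]
  QalIII (TTCAA, off=2): starts [26, 55, 83, 89, 159, 213, 239, 256, 264] → cuts [28, 57, 85, 91, 161, 215, 241, 258, 266]
  SqiIX (AATCG, off=5): starts [47, 127, 134, 151, 164, 181, 281] → cuts [52, 132, 139, 156, 169, 186, 286]
  UxaX (TGGGG, off=3): starts [36, 42, 60, 75, 97, 139, 194] → cuts [39, 45, 63, 78, 100, 142, 197]

Pooled cuts: [20, 28, 39, 45, 52, 57, 63, 71, 78, 85, 91, 100, 110, 123, 132, 139, 142, 156, 161, 169, 186, 197, 215, 230, 241, 258, 266, 278, 286]

Fragments:
  [0,20): 20 bp
  [20,28): 8 bp
  [28,39): 11 bp
  [39,45): 6 bp
  [45,52): 7 bp
  [52,57): 5 bp
  [57,63): 6 bp
  [63,71): 8 bp
  [71,78): 7 bp
  [78,85): 7 bp
  [85,91): 6 bp
  [91,100): 9 bp
  [100,110): 10 bp
  [110,123): 13 bp
  [123,132): 9 bp
  [132,139): 7 bp
  [139,142): 3 bp
  [142,156): 14 bp
  [156,161): 5 bp
  [161,169): 8 bp
  [169,186): 17 bp
  [186,197): 11 bp
  [197,215): 18 bp
  [215,230): 15 bp
  [230,241): 11 bp
  [241,258): 17 bp
  [258,266): 8 bp
  [266,278): 12 bp
  [278,286): 8 bp
  [286,287): 1 bp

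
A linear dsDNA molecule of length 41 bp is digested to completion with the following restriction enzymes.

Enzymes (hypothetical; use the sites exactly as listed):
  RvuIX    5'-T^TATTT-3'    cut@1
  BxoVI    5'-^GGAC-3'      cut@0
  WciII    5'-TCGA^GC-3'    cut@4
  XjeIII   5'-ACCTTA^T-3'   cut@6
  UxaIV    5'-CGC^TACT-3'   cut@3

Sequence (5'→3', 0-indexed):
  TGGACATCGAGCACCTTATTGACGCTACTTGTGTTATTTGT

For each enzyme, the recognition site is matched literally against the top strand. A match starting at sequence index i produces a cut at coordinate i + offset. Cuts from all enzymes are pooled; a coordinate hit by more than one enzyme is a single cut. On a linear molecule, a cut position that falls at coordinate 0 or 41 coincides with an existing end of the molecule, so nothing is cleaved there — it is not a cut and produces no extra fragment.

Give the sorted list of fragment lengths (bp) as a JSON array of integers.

Scan for sites:
  RvuIX TTATTT/1: at [33] ⇒ [34]
  BxoVI GGAC/0: at [1] ⇒ [1]
  WciII TCGAGC/4: at [6] ⇒ [10]
  XjeIII ACCTTAT/6: at [12] ⇒ [18]
  UxaIV CGCTACT/3: at [22] ⇒ [25]

All cut coordinates (distinct, sorted): [1, 10, 18, 25, 34]

Fragment lengths:
  [0,1): 1 bp
  [1,10): 9 bp
  [10,18): 8 bp
  [18,25): 7 bp
  [25,34): 9 bp
  [34,41): 7 bp

[1,7,7,8,9,9]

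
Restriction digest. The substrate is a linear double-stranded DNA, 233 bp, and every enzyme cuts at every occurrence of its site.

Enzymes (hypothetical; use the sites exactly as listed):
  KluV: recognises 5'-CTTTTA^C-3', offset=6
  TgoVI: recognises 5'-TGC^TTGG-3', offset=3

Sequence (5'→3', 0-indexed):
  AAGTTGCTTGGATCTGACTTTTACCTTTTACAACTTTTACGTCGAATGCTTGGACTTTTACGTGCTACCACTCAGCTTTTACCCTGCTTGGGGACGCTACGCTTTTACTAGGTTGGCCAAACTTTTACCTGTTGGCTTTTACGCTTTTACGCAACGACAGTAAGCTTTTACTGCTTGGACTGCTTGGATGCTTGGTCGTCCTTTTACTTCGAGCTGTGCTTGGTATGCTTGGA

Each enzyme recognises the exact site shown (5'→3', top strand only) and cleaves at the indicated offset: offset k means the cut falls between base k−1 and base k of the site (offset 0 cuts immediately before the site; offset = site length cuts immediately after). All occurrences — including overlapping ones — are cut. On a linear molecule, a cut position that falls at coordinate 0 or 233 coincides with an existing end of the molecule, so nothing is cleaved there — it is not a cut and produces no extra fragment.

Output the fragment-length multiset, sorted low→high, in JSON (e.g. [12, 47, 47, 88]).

[4,5,6,7,7,8,8,9,9,9,10,11,13,14,15,16,20,20,21,21]

Scan for sites:
  KluV (CTTTTAC, off=6): starts [17, 24, 33, 54, 75, 101, 121, 135, 143, 164, 200] → cuts [23, 30, 39, 60, 81, 107, 127, 141, 149, 170, 206]
  TgoVI (TGCTTGG, off=3): starts [4, 46, 84, 171, 180, 188, 216, 225] → cuts [7, 49, 87, 174, 183, 191, 219, 228]

All cut coordinates (distinct, sorted): [7, 23, 30, 39, 49, 60, 81, 87, 107, 127, 141, 149, 170, 174, 183, 191, 206, 219, 228]

Fragment lengths:
  [0,7): 7 bp
  [7,23): 16 bp
  [23,30): 7 bp
  [30,39): 9 bp
  [39,49): 10 bp
  [49,60): 11 bp
  [60,81): 21 bp
  [81,87): 6 bp
  [87,107): 20 bp
  [107,127): 20 bp
  [127,141): 14 bp
  [141,149): 8 bp
  [149,170): 21 bp
  [170,174): 4 bp
  [174,183): 9 bp
  [183,191): 8 bp
  [191,206): 15 bp
  [206,219): 13 bp
  [219,228): 9 bp
  [228,233): 5 bp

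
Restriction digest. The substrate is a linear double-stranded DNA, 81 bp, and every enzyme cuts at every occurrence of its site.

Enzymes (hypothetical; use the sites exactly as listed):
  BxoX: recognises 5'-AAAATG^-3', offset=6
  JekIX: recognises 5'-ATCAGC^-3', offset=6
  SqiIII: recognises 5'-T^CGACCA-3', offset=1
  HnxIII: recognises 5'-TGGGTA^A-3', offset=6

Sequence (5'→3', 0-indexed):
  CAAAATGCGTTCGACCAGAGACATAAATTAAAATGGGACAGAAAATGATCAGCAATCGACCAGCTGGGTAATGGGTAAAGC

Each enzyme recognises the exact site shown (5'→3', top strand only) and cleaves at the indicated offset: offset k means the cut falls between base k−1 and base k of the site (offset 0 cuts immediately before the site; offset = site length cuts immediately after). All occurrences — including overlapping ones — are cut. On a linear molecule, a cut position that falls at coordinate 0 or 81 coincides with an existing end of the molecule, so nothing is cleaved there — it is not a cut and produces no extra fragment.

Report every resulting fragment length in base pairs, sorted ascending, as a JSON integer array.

Scan for sites:
  BxoX (AAAATG, off=6): starts [1, 29, 41] → cuts [7, 35, 47]
  JekIX (ATCAGC, off=6): starts [47] → cuts [53]
  SqiIII (TCGACCA, off=1): starts [10, 55] → cuts [11, 56]
  HnxIII (TGGGTAA, off=6): starts [64, 71] → cuts [70, 77]

All cut coordinates (distinct, sorted): [7, 11, 35, 47, 53, 56, 70, 77]

Fragments:
  [0,7): 7 bp
  [7,11): 4 bp
  [11,35): 24 bp
  [35,47): 12 bp
  [47,53): 6 bp
  [53,56): 3 bp
  [56,70): 14 bp
  [70,77): 7 bp
  [77,81): 4 bp

[3,4,4,6,7,7,12,14,24]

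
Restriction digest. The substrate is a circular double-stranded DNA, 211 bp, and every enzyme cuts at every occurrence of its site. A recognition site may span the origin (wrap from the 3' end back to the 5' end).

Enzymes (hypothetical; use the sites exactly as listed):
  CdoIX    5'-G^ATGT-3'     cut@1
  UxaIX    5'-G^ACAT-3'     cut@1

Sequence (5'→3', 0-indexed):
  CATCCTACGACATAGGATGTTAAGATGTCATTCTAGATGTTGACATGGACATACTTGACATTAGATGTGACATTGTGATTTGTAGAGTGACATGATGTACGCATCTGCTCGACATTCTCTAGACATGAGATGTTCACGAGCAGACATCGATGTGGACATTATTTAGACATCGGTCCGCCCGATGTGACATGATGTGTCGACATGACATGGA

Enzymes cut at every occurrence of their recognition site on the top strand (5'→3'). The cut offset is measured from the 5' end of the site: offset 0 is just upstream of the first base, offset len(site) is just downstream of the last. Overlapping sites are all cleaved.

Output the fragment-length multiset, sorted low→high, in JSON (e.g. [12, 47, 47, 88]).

Site scan:
  CdoIX GATGT/1: at [15, 23, 35, 63, 93, 128, 148, 180, 190] ⇒ [16, 24, 36, 64, 94, 129, 149, 181, 191]
  UxaIX GACAT/1: at [8, 41, 47, 56, 68, 88, 110, 121, 142, 154, 165, 185, 198, 203, 209] ⇒ [9, 42, 48, 57, 69, 89, 111, 122, 143, 155, 166, 186, 199, 204, 210]

All cut coordinates (distinct, sorted): [9, 16, 24, 36, 42, 48, 57, 64, 69, 89, 94, 111, 122, 129, 143, 149, 155, 166, 181, 186, 191, 199, 204, 210]

Fragment lengths:
  9→16: 7 bp
  16→24: 8 bp
  24→36: 12 bp
  36→42: 6 bp
  42→48: 6 bp
  48→57: 9 bp
  57→64: 7 bp
  64→69: 5 bp
  69→89: 20 bp
  89→94: 5 bp
  94→111: 17 bp
  111→122: 11 bp
  122→129: 7 bp
  129→143: 14 bp
  143→149: 6 bp
  149→155: 6 bp
  155→166: 11 bp
  166→181: 15 bp
  181→186: 5 bp
  186→191: 5 bp
  191→199: 8 bp
  199→204: 5 bp
  204→210: 6 bp
  210→9 (wrap): 211-210+9 = 10 bp

[5,5,5,5,5,6,6,6,6,6,7,7,7,8,8,9,10,11,11,12,14,15,17,20]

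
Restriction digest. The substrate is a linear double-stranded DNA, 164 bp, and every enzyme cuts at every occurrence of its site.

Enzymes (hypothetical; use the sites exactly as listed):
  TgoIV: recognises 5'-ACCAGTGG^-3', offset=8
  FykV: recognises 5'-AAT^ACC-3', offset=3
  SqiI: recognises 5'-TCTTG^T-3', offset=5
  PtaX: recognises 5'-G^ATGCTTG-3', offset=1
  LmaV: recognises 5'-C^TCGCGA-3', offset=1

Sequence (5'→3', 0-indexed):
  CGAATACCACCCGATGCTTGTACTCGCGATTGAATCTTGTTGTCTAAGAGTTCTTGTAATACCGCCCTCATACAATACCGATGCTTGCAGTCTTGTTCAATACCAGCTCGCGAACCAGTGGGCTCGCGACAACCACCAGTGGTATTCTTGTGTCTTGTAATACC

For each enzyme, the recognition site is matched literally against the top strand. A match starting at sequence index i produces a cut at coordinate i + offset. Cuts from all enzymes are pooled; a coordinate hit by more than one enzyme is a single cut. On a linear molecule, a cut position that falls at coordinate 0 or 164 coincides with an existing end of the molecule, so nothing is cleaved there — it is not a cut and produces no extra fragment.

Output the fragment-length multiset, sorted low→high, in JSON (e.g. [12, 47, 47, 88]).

[2,3,4,4,4,5,6,6,7,8,8,10,14,15,16,16,17,19]

Per-enzyme occurrences:
  TgoIV (ACCAGTGG, off=8): starts [113, 134] → cuts [121, 142]
  FykV (AATACC, off=3): starts [2, 57, 73, 98, 158] → cuts [5, 60, 76, 101, 161]
  SqiI (TCTTGT, off=5): starts [34, 51, 90, 145, 152] → cuts [39, 56, 95, 150, 157]
  PtaX (GATGCTTG, off=1): starts [12, 79] → cuts [13, 80]
  LmaV (CTCGCGA, off=1): starts [22, 106, 122] → cuts [23, 107, 123]

All cut coordinates (distinct, sorted): [5, 13, 23, 39, 56, 60, 76, 80, 95, 101, 107, 121, 123, 142, 150, 157, 161]

Fragments:
  [0,5): 5 bp
  [5,13): 8 bp
  [13,23): 10 bp
  [23,39): 16 bp
  [39,56): 17 bp
  [56,60): 4 bp
  [60,76): 16 bp
  [76,80): 4 bp
  [80,95): 15 bp
  [95,101): 6 bp
  [101,107): 6 bp
  [107,121): 14 bp
  [121,123): 2 bp
  [123,142): 19 bp
  [142,150): 8 bp
  [150,157): 7 bp
  [157,161): 4 bp
  [161,164): 3 bp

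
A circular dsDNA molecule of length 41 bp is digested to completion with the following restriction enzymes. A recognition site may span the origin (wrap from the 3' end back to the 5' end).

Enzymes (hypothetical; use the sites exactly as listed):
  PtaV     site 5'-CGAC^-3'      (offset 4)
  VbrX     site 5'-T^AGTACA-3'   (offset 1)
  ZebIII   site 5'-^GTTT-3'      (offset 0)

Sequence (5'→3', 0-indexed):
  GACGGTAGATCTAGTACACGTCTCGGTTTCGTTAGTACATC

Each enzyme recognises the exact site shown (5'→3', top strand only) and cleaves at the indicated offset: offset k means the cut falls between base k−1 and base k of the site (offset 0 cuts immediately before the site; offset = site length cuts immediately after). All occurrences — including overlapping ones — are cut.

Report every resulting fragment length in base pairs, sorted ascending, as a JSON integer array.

[8,9,11,13]

Scan for sites:
  PtaV CGAC/4: at [40] ⇒ [3]
  VbrX TAGTACA/1: at [11, 32] ⇒ [12, 33]
  ZebIII GTTT/0: at [25] ⇒ [25]

Pooled cuts: [3, 12, 25, 33]

Fragments:
  3→12: 9 bp
  12→25: 13 bp
  25→33: 8 bp
  33→3 (wrap): 41-33+3 = 11 bp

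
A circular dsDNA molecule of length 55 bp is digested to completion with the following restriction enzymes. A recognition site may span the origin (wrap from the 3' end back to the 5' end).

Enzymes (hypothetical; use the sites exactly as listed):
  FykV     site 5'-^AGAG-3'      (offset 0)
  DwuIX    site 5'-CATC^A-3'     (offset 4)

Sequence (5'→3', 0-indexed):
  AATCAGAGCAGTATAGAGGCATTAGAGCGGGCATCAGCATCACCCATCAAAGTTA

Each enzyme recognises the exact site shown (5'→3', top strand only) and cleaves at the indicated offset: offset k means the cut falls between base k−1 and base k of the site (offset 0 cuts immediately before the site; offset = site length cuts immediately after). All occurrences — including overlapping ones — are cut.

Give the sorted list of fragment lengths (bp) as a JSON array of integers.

[6,7,9,10,11,12]

Per-enzyme occurrences:
  FykV (AGAG, off=0): starts [4, 14, 23] → cuts [4, 14, 23]
  DwuIX (CATCA, off=4): starts [31, 37, 44] → cuts [35, 41, 48]

All cut coordinates (distinct, sorted): [4, 14, 23, 35, 41, 48]

Fragments:
  4→14: 10 bp
  14→23: 9 bp
  23→35: 12 bp
  35→41: 6 bp
  41→48: 7 bp
  48→4 (wrap): 55-48+4 = 11 bp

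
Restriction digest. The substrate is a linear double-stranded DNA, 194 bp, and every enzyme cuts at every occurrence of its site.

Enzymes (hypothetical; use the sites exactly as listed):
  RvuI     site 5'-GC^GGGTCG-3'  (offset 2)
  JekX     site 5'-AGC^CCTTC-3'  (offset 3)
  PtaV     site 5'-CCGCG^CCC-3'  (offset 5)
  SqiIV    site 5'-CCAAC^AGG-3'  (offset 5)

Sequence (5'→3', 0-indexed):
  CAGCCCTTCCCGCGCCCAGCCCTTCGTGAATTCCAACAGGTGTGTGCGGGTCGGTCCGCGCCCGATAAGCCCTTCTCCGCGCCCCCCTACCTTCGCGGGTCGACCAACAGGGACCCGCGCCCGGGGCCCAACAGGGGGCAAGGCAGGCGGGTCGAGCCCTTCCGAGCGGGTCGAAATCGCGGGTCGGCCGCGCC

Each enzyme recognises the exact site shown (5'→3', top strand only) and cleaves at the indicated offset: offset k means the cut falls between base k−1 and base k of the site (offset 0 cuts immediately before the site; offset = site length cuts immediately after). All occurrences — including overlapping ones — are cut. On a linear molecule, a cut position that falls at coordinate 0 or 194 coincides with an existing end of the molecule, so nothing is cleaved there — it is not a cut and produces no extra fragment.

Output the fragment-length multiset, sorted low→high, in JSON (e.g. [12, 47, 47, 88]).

Scan for sites:
  RvuI GCGGGTCG/2: at [45, 94, 146, 165, 178] ⇒ [47, 96, 148, 167, 180]
  JekX AGCCCTTC/3: at [1, 17, 67, 154] ⇒ [4, 20, 70, 157]
  PtaV CCGCGCCC/5: at [9, 55, 76, 114] ⇒ [14, 60, 81, 119]
  SqiIV CCAACAGG/5: at [32, 103, 127] ⇒ [37, 108, 132]

All cut coordinates (distinct, sorted): [4, 14, 20, 37, 47, 60, 70, 81, 96, 108, 119, 132, 148, 157, 167, 180]

Fragment lengths:
  [0,4): 4 bp
  [4,14): 10 bp
  [14,20): 6 bp
  [20,37): 17 bp
  [37,47): 10 bp
  [47,60): 13 bp
  [60,70): 10 bp
  [70,81): 11 bp
  [81,96): 15 bp
  [96,108): 12 bp
  [108,119): 11 bp
  [119,132): 13 bp
  [132,148): 16 bp
  [148,157): 9 bp
  [157,167): 10 bp
  [167,180): 13 bp
  [180,194): 14 bp

[4,6,9,10,10,10,10,11,11,12,13,13,13,14,15,16,17]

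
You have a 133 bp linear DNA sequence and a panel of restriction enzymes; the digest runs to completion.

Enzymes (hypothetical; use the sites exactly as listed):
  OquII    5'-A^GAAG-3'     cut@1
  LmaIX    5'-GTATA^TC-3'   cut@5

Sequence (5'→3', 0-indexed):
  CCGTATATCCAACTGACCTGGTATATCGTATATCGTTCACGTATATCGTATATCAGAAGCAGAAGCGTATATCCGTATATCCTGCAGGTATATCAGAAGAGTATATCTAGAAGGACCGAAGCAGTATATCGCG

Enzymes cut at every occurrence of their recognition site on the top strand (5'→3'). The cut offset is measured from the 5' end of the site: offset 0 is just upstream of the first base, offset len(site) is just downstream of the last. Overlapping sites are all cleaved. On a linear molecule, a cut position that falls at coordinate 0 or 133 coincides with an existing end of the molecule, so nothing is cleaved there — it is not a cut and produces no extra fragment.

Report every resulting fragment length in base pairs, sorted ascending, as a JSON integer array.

Scan for sites:
  OquII (AGAAG, off=1): starts [54, 60, 94, 108] → cuts [55, 61, 95, 109]
  LmaIX (GTATATC, off=5): starts [2, 20, 27, 40, 47, 66, 74, 87, 100, 123] → cuts [7, 25, 32, 45, 52, 71, 79, 92, 105, 128]

Pooled cuts: [7, 25, 32, 45, 52, 55, 61, 71, 79, 92, 95, 105, 109, 128]

Fragment lengths:
  [0,7): 7 bp
  [7,25): 18 bp
  [25,32): 7 bp
  [32,45): 13 bp
  [45,52): 7 bp
  [52,55): 3 bp
  [55,61): 6 bp
  [61,71): 10 bp
  [71,79): 8 bp
  [79,92): 13 bp
  [92,95): 3 bp
  [95,105): 10 bp
  [105,109): 4 bp
  [109,128): 19 bp
  [128,133): 5 bp

[3,3,4,5,6,7,7,7,8,10,10,13,13,18,19]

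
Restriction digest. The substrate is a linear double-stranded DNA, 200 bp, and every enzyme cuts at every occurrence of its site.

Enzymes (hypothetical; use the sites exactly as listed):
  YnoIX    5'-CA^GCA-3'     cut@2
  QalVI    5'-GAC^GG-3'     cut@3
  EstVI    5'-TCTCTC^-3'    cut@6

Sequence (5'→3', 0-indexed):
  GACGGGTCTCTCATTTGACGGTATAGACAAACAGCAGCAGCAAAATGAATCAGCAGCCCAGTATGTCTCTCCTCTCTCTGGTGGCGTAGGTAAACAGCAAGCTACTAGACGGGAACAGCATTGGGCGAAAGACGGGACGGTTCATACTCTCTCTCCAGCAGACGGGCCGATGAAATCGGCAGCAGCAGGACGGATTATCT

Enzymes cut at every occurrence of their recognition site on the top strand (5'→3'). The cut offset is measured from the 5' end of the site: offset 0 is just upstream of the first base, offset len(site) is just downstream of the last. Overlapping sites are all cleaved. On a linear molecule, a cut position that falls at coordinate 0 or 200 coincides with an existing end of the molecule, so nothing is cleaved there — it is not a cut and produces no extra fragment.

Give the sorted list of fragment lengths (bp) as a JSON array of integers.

[2,2,3,3,3,3,5,6,7,7,7,7,9,9,13,14,14,15,16,18,18,19]

Per-enzyme occurrences:
  YnoIX CAGCA/2: at [31, 34, 37, 50, 94, 115, 155, 179, 182] ⇒ [33, 36, 39, 52, 96, 117, 157, 181, 184]
  QalVI GACGG/3: at [0, 16, 107, 130, 135, 160, 188] ⇒ [3, 19, 110, 133, 138, 163, 191]
  EstVI TCTCTC/6: at [6, 65, 72, 147, 149] ⇒ [12, 71, 78, 153, 155]

Pooled cuts: [3, 12, 19, 33, 36, 39, 52, 71, 78, 96, 110, 117, 133, 138, 153, 155, 157, 163, 181, 184, 191]

Fragment lengths:
  [0,3): 3 bp
  [3,12): 9 bp
  [12,19): 7 bp
  [19,33): 14 bp
  [33,36): 3 bp
  [36,39): 3 bp
  [39,52): 13 bp
  [52,71): 19 bp
  [71,78): 7 bp
  [78,96): 18 bp
  [96,110): 14 bp
  [110,117): 7 bp
  [117,133): 16 bp
  [133,138): 5 bp
  [138,153): 15 bp
  [153,155): 2 bp
  [155,157): 2 bp
  [157,163): 6 bp
  [163,181): 18 bp
  [181,184): 3 bp
  [184,191): 7 bp
  [191,200): 9 bp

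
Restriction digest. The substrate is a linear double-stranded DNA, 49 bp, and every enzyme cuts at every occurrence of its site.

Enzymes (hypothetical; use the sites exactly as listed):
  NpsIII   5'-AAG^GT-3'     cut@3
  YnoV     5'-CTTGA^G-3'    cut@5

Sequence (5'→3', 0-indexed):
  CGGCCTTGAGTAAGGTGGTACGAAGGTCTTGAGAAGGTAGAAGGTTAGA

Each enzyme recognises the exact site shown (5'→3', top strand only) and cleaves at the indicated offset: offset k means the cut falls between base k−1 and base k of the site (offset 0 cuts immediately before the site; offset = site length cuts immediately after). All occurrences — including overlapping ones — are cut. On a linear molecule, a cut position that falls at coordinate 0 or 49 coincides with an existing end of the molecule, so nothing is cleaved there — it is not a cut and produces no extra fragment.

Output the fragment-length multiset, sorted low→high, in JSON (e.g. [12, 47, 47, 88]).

Site scan:
  NpsIII AAGGT/3: at [11, 22, 33, 40] ⇒ [14, 25, 36, 43]
  YnoV CTTGAG/5: at [4, 27] ⇒ [9, 32]

All cut coordinates (distinct, sorted): [9, 14, 25, 32, 36, 43]

Fragments:
  [0,9): 9 bp
  [9,14): 5 bp
  [14,25): 11 bp
  [25,32): 7 bp
  [32,36): 4 bp
  [36,43): 7 bp
  [43,49): 6 bp

[4,5,6,7,7,9,11]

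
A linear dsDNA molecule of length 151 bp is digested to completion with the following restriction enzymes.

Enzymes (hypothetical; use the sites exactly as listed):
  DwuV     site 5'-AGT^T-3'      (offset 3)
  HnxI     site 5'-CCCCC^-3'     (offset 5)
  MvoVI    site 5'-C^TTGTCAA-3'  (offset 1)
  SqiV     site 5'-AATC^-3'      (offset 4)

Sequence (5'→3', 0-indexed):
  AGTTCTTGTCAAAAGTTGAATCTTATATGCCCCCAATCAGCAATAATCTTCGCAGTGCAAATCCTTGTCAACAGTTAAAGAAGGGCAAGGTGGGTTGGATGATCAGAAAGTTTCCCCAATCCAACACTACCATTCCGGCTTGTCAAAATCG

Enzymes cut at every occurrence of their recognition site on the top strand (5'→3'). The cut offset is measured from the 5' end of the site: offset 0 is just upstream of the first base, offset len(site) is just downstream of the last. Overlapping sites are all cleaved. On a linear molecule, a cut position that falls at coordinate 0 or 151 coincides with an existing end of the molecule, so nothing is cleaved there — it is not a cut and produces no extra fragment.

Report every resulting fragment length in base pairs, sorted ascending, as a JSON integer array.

[1,1,2,3,4,6,10,10,11,11,11,12,15,18,36]

Site scan:
  DwuV (AGTT, off=3): starts [0, 13, 72, 108] → cuts [3, 16, 75, 111]
  HnxI (CCCCC, off=5): starts [29] → cuts [34]
  MvoVI (CTTGTCAA, off=1): starts [4, 63, 138] → cuts [5, 64, 139]
  SqiV (AATC, off=4): starts [18, 34, 44, 59, 117, 146] → cuts [22, 38, 48, 63, 121, 150]

All cut coordinates (distinct, sorted): [3, 5, 16, 22, 34, 38, 48, 63, 64, 75, 111, 121, 139, 150]

Fragments:
  [0,3): 3 bp
  [3,5): 2 bp
  [5,16): 11 bp
  [16,22): 6 bp
  [22,34): 12 bp
  [34,38): 4 bp
  [38,48): 10 bp
  [48,63): 15 bp
  [63,64): 1 bp
  [64,75): 11 bp
  [75,111): 36 bp
  [111,121): 10 bp
  [121,139): 18 bp
  [139,150): 11 bp
  [150,151): 1 bp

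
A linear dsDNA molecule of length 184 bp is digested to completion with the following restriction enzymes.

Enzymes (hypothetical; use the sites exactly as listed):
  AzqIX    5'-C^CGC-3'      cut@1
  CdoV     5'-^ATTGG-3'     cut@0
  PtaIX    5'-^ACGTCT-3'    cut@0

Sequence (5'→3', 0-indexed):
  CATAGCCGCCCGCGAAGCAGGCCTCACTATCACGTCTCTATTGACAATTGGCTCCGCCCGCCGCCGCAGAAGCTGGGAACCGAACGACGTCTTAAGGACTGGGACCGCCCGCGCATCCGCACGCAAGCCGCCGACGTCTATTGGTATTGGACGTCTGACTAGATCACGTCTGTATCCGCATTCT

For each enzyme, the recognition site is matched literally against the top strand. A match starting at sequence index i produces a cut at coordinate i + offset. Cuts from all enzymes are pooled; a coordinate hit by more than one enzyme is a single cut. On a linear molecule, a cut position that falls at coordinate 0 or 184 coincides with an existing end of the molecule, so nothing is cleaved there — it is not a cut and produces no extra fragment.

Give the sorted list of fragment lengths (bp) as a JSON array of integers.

Site scan:
  AzqIX CCGC/1: at [5, 9, 53, 57, 60, 63, 104, 108, 116, 127, 175] ⇒ [6, 10, 54, 58, 61, 64, 105, 109, 117, 128, 176]
  CdoV ATTGG/0: at [46, 139, 145] ⇒ [46, 139, 145]
  PtaIX ACGTCT/0: at [31, 86, 133, 150, 165] ⇒ [31, 86, 133, 150, 165]

Pooled cuts: [6, 10, 31, 46, 54, 58, 61, 64, 86, 105, 109, 117, 128, 133, 139, 145, 150, 165, 176]

Fragment lengths:
  [0,6): 6 bp
  [6,10): 4 bp
  [10,31): 21 bp
  [31,46): 15 bp
  [46,54): 8 bp
  [54,58): 4 bp
  [58,61): 3 bp
  [61,64): 3 bp
  [64,86): 22 bp
  [86,105): 19 bp
  [105,109): 4 bp
  [109,117): 8 bp
  [117,128): 11 bp
  [128,133): 5 bp
  [133,139): 6 bp
  [139,145): 6 bp
  [145,150): 5 bp
  [150,165): 15 bp
  [165,176): 11 bp
  [176,184): 8 bp

[3,3,4,4,4,5,5,6,6,6,8,8,8,11,11,15,15,19,21,22]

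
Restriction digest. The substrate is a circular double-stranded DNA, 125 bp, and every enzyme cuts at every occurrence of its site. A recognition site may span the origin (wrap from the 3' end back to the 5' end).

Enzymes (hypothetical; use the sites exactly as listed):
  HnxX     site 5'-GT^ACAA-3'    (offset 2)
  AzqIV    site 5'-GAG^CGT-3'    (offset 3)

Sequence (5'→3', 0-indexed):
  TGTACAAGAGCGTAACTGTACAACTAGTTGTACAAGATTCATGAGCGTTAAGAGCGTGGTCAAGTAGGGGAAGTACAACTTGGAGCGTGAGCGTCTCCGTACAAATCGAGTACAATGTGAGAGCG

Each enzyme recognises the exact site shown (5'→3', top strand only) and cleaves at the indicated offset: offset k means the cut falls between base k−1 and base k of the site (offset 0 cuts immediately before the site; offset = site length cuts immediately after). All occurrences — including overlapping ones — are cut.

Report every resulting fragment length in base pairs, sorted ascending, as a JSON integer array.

Scan for sites:
  HnxX (GTACAA, off=2): starts [1, 17, 29, 72, 98, 109] → cuts [3, 19, 31, 74, 100, 111]
  AzqIV (GAGCGT, off=3): starts [7, 42, 51, 82, 88, 120] → cuts [10, 45, 54, 85, 91, 123]

All cut coordinates (distinct, sorted): [3, 10, 19, 31, 45, 54, 74, 85, 91, 100, 111, 123]

Fragment lengths:
  3→10: 7 bp
  10→19: 9 bp
  19→31: 12 bp
  31→45: 14 bp
  45→54: 9 bp
  54→74: 20 bp
  74→85: 11 bp
  85→91: 6 bp
  91→100: 9 bp
  100→111: 11 bp
  111→123: 12 bp
  123→3 (wrap): 125-123+3 = 5 bp

[5,6,7,9,9,9,11,11,12,12,14,20]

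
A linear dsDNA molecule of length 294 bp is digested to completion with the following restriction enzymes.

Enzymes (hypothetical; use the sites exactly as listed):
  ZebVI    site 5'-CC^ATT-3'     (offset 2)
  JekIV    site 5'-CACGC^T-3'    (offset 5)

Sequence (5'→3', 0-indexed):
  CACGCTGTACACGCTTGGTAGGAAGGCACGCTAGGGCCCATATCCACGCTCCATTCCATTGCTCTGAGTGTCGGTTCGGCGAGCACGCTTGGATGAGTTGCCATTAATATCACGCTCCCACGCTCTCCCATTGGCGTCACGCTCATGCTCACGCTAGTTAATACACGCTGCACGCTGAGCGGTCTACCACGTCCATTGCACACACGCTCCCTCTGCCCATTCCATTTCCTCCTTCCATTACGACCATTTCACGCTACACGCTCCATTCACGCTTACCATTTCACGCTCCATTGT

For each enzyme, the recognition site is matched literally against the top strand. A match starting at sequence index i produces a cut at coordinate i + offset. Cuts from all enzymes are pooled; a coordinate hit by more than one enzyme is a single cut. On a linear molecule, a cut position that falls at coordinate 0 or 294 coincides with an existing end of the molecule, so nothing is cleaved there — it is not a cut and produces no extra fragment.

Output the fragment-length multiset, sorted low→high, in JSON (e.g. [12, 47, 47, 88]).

Per-enzyme occurrences:
  ZebVI CCATT/2: at [50, 55, 100, 127, 192, 216, 221, 234, 243, 262, 275, 287] ⇒ [52, 57, 102, 129, 194, 218, 223, 236, 245, 264, 277, 289]
  JekIV CACGCT/5: at [0, 9, 26, 44, 83, 110, 118, 137, 149, 163, 170, 202, 249, 256, 267, 281] ⇒ [5, 14, 31, 49, 88, 115, 123, 142, 154, 168, 175, 207, 254, 261, 272, 286]

All cut coordinates (distinct, sorted): [5, 14, 31, 49, 52, 57, 88, 102, 115, 123, 129, 142, 154, 168, 175, 194, 207, 218, 223, 236, 245, 254, 261, 264, 272, 277, 286, 289]

Fragments:
  [0,5): 5 bp
  [5,14): 9 bp
  [14,31): 17 bp
  [31,49): 18 bp
  [49,52): 3 bp
  [52,57): 5 bp
  [57,88): 31 bp
  [88,102): 14 bp
  [102,115): 13 bp
  [115,123): 8 bp
  [123,129): 6 bp
  [129,142): 13 bp
  [142,154): 12 bp
  [154,168): 14 bp
  [168,175): 7 bp
  [175,194): 19 bp
  [194,207): 13 bp
  [207,218): 11 bp
  [218,223): 5 bp
  [223,236): 13 bp
  [236,245): 9 bp
  [245,254): 9 bp
  [254,261): 7 bp
  [261,264): 3 bp
  [264,272): 8 bp
  [272,277): 5 bp
  [277,286): 9 bp
  [286,289): 3 bp
  [289,294): 5 bp

[3,3,3,5,5,5,5,5,6,7,7,8,8,9,9,9,9,11,12,13,13,13,13,14,14,17,18,19,31]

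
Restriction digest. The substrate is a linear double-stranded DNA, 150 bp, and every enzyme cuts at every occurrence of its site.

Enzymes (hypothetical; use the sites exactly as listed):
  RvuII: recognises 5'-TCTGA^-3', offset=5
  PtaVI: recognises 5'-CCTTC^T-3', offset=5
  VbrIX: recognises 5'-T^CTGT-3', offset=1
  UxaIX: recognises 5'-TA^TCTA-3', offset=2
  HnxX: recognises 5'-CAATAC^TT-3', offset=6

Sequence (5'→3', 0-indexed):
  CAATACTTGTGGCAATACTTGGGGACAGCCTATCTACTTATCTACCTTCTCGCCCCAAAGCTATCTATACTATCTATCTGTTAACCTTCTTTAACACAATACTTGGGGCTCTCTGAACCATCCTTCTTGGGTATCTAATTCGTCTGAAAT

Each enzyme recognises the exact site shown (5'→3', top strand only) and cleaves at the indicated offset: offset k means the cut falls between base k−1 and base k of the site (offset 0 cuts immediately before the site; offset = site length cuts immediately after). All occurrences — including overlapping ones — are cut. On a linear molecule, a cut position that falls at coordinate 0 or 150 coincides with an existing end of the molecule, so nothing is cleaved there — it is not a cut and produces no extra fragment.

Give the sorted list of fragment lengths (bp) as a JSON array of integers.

Scan for sites:
  RvuII (TCTGA, off=5): starts [111, 142] → cuts [116, 147]
  PtaVI (CCTTCT, off=5): starts [44, 84, 121] → cuts [49, 89, 126]
  VbrIX (TCTGT, off=1): starts [76] → cuts [77]
  UxaIX (TATCTA, off=2): starts [30, 38, 61, 70, 131] → cuts [32, 40, 63, 72, 133]
  HnxX (CAATACTT, off=6): starts [0, 12, 96] → cuts [6, 18, 102]

All cut coordinates (distinct, sorted): [6, 18, 32, 40, 49, 63, 72, 77, 89, 102, 116, 126, 133, 147]

Fragments:
  [0,6): 6 bp
  [6,18): 12 bp
  [18,32): 14 bp
  [32,40): 8 bp
  [40,49): 9 bp
  [49,63): 14 bp
  [63,72): 9 bp
  [72,77): 5 bp
  [77,89): 12 bp
  [89,102): 13 bp
  [102,116): 14 bp
  [116,126): 10 bp
  [126,133): 7 bp
  [133,147): 14 bp
  [147,150): 3 bp

[3,5,6,7,8,9,9,10,12,12,13,14,14,14,14]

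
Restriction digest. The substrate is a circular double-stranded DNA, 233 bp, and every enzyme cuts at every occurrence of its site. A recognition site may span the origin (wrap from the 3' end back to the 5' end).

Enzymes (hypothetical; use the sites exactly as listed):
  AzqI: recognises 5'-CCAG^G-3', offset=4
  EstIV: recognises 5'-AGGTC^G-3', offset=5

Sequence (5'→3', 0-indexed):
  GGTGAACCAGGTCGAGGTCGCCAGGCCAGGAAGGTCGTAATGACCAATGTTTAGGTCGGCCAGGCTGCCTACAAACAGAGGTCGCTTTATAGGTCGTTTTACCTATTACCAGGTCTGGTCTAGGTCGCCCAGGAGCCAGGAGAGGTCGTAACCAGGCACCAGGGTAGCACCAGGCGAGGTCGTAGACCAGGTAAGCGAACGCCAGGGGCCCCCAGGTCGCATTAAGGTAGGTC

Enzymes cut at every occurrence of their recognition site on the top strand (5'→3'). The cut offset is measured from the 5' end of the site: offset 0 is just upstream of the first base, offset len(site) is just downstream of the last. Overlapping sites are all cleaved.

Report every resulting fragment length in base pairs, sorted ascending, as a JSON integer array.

Scan for sites:
  AzqI CCAGG/4: at [6, 20, 25, 59, 108, 128, 135, 151, 158, 169, 186, 201, 211] ⇒ [10, 24, 29, 63, 112, 132, 139, 155, 162, 173, 190, 205, 215]
  EstIV AGGTCG/5: at [8, 14, 31, 52, 78, 90, 121, 142, 176, 213, 228] ⇒ [0, 13, 19, 36, 57, 83, 95, 126, 147, 181, 218]

All cut coordinates (distinct, sorted): [0, 10, 13, 19, 24, 29, 36, 57, 63, 83, 95, 112, 126, 132, 139, 147, 155, 162, 173, 181, 190, 205, 215, 218]

Fragments:
  0→10: 10 bp
  10→13: 3 bp
  13→19: 6 bp
  19→24: 5 bp
  24→29: 5 bp
  29→36: 7 bp
  36→57: 21 bp
  57→63: 6 bp
  63→83: 20 bp
  83→95: 12 bp
  95→112: 17 bp
  112→126: 14 bp
  126→132: 6 bp
  132→139: 7 bp
  139→147: 8 bp
  147→155: 8 bp
  155→162: 7 bp
  162→173: 11 bp
  173→181: 8 bp
  181→190: 9 bp
  190→205: 15 bp
  205→215: 10 bp
  215→218: 3 bp
  218→0 (wrap): 233-218+0 = 15 bp

[3,3,5,5,6,6,6,7,7,7,8,8,8,9,10,10,11,12,14,15,15,17,20,21]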